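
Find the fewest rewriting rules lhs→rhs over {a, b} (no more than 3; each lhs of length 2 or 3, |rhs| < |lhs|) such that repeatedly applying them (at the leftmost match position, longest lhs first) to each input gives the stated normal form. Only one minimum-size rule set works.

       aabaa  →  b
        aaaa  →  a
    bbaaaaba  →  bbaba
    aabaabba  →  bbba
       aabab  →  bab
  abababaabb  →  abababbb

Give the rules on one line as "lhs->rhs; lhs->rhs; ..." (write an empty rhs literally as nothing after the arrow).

aa->; aaa->

  | aabaa => baa => b
  | aaaa => a
  | bbaaaaba => bbaba
  | aabaabba => baabba => bbba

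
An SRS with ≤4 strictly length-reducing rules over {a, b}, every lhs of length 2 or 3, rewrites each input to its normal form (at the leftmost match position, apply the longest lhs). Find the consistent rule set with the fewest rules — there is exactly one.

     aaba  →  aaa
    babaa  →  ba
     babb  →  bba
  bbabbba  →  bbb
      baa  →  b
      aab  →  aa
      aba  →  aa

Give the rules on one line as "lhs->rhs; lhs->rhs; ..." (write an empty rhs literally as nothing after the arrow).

  | aaba => aaa
  | babaa => baaa => ba
  | babb => bba
  | bbabbba => bbbaba => bbbaa => bbb

ab->a; abb->ba; baa->b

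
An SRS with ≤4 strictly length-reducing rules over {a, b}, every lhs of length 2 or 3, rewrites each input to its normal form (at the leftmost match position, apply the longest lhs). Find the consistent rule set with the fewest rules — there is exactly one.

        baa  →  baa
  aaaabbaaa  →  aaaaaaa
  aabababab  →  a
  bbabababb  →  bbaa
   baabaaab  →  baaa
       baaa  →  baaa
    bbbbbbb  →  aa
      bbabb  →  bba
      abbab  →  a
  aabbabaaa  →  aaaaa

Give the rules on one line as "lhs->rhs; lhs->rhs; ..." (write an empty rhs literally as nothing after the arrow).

ab->; abb->a; bab->ba; bbb->aa

  | baa
  | aaaabbaaa => aaaaaaa
  | aabababab => aababab => aabab => aab => a
  | bbabababb => bbaababb => bbaabb => bbaa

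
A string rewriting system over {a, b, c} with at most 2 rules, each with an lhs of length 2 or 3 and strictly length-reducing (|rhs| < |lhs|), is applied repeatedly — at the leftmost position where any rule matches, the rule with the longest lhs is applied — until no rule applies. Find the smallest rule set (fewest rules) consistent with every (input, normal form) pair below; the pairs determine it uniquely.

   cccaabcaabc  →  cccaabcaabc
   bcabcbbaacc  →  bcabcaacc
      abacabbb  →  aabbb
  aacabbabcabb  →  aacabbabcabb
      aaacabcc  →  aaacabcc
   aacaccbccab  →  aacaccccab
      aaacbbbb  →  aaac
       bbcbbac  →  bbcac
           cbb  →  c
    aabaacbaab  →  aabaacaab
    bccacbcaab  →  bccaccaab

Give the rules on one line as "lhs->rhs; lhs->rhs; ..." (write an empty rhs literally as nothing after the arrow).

bac->; cb->c

  | cccaabcaabc
  | bcabcbbaacc => bcabcbaacc => bcabcaacc
  | abacabbb => aabbb
  | aacabbabcabb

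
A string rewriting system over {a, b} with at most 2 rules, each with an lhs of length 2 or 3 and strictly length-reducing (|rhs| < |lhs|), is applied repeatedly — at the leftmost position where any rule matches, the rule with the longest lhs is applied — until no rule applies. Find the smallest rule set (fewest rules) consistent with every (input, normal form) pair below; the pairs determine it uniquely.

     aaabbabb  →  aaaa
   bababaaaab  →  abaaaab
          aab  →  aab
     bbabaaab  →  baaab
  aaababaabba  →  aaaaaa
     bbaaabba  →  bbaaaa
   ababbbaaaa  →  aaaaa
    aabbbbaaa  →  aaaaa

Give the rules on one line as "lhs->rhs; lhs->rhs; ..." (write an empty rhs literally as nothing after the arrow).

  | aaabbabb => aaaabb => aaaa
  | bababaaaab => abaaaab
  | aab
  | bbabaaab => baaab

abb->a; bab->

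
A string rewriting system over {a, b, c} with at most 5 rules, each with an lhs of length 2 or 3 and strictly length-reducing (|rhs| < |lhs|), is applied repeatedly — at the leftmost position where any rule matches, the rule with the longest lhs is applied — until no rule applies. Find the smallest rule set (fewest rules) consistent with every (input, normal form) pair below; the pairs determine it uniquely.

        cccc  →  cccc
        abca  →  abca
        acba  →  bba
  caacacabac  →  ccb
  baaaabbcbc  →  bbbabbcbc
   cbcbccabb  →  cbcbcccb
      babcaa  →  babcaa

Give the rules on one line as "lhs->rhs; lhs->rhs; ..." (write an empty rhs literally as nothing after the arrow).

  | cccc
  | abca
  | acba => bba
  | caacacabac => cabacabac => ccacabac => ccbabac => cabac => ccac => ccb

aaa->bb; ac->b; cab->cc; cba->a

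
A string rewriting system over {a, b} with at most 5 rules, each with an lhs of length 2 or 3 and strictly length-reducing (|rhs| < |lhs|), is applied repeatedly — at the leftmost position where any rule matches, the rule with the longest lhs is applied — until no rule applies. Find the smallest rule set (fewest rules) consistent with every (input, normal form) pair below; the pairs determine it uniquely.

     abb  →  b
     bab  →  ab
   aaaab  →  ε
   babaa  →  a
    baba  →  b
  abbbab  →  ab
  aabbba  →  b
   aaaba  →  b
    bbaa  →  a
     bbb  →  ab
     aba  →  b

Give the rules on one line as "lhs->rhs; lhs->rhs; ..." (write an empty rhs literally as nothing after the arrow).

aa->b; aab->; ba->a; bb->a

  | abb => aa => b
  | bab => ab
  | aaaab => baab => aab => ε
  | babaa => abaa => aaa => ba => a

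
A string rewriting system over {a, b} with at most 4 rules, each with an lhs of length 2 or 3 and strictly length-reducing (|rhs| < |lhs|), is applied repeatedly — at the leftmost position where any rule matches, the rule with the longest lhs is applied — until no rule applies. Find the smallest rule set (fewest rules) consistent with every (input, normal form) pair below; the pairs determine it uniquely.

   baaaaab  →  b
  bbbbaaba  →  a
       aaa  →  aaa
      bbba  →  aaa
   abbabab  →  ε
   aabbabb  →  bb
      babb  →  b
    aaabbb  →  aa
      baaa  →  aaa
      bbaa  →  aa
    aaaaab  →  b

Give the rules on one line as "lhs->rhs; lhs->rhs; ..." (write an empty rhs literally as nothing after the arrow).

  | baaaaab => aaaaab => aaaab => aaab => aab => ab => b
  | bbbbaaba => aabaaba => abaaba => baaba => aaba => aba => ba => a
  | aaa
  | bbba => aaa

ab->b; ba->a; bab->; bbb->aa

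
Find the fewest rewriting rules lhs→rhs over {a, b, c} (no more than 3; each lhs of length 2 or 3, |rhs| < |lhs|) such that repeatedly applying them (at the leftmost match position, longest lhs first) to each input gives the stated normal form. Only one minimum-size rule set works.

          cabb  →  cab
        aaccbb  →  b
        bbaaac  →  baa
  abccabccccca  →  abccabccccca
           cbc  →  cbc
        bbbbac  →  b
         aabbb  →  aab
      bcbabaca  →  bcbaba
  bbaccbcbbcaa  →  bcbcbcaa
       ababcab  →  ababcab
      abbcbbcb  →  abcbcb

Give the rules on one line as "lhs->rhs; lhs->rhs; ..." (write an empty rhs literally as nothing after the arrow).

ac->; bb->b

  | cabb => cab
  | aaccbb => acbb => bb => b
  | bbaaac => baaac => baa
  | abccabccccca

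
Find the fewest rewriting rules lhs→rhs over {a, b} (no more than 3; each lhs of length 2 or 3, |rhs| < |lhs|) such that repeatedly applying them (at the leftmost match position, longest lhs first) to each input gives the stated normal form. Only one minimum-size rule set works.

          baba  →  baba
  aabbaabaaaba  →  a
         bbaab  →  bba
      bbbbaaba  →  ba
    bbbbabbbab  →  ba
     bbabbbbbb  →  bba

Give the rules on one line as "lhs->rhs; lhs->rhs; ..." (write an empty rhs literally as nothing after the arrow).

  | baba
  | aabbaabaaaba => aabaabaaaba => aaaabaaaba => aaabaaaba => aabaaaba => aaaaaba => aaaaba => aaaba => aaba => aaa => aa => a
  | bbaab => bbaa => bba
  | bbbbaaba => baaba => baaa => baa => ba

aa->a; aab->aa; bbb->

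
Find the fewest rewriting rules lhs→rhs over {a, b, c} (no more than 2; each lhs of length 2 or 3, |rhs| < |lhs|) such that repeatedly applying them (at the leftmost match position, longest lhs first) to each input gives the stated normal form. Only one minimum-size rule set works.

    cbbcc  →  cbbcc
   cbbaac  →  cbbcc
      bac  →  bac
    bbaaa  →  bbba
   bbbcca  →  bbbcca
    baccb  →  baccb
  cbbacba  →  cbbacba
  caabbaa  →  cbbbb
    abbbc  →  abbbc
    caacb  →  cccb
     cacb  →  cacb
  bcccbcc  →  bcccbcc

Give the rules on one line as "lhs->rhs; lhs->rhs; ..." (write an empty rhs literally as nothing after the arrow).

aa->b; aac->cc

  | cbbcc
  | cbbaac => cbbcc
  | bac
  | bbaaa => bbba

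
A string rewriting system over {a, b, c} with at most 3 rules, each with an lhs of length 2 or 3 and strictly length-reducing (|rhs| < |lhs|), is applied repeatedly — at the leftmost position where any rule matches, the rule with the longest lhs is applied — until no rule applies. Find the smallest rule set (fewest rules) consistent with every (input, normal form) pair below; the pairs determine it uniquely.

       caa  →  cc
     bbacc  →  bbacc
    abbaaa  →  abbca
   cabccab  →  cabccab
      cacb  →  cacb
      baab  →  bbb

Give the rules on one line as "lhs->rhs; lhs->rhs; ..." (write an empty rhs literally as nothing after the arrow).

aa->c; aab->bb

  | caa => cc
  | bbacc
  | abbaaa => abbca
  | cabccab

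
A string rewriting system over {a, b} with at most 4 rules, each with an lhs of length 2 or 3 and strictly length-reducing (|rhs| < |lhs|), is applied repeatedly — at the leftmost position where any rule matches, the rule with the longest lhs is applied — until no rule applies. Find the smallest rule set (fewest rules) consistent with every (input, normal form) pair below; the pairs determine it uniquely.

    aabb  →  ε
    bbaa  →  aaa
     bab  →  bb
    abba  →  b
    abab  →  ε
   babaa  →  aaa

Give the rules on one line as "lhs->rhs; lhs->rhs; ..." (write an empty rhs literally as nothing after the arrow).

ab->; ba->b; bba->aa

  | aabb => ab => ε
  | bbaa => aaa
  | bab => bb
  | abba => ba => b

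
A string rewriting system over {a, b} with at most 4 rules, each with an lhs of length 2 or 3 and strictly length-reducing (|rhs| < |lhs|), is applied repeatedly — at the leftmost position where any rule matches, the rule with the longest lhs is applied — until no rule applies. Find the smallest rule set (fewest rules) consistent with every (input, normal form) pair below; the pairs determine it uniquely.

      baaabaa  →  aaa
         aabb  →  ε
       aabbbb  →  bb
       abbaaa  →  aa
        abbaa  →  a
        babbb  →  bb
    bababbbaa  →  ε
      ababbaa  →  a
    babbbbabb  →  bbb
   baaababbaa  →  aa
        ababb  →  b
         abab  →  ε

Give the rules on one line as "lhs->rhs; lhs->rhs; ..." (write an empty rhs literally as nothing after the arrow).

ab->; ba->; bab->

  | baaabaa => aabaa => aaa
  | aabb => ab => ε
  | aabbbb => abbb => bb
  | abbaaa => baaa => aa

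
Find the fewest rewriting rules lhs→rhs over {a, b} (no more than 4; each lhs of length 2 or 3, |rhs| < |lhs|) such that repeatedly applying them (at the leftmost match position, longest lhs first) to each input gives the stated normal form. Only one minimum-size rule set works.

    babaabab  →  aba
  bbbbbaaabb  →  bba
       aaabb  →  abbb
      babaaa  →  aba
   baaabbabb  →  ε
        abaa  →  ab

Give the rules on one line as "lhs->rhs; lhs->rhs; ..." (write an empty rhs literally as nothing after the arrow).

  | babaabab => aaabab => abbab => aba
  | bbbbbaaabb => bbbbbabbb => bbbbabb => bbbab => bba
  | aaabb => abbb
  | babaaa => aaaa => aba

aa->; aaa->ab; bab->a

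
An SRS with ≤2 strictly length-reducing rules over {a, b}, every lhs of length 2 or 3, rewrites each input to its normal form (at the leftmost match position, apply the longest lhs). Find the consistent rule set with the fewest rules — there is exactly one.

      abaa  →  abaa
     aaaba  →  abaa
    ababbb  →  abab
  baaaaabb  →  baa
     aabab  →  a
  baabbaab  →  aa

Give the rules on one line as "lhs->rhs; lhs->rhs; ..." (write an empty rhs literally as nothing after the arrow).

aab->ba; bb->

  | abaa
  | aaaba => abaa
  | ababbb => abab
  | baaaaabb => baaabab => babaab => babba => baa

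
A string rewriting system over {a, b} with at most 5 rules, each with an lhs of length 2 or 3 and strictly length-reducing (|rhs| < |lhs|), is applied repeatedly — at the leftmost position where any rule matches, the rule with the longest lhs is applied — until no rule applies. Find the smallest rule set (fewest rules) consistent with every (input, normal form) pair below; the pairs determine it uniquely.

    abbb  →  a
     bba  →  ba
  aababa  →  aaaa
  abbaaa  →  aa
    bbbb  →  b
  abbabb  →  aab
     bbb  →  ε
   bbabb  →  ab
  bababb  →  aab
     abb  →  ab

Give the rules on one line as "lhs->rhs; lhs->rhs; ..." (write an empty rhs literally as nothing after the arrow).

  | abbb => a
  | bba => ba
  | aababa => aaaa
  | abbaaa => abaaa => aa

baa->; bab->a; bb->b; bbb->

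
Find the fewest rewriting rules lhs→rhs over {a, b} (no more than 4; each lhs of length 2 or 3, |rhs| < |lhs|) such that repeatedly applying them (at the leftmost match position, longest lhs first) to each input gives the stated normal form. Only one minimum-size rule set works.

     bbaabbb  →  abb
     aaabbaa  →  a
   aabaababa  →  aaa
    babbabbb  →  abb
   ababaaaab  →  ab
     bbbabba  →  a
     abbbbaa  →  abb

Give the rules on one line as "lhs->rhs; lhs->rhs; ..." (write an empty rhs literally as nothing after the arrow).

aab->ab; ba->; bab->a

  | bbaabbb => babbb => abb
  | aaabbaa => aabbaa => abbaa => aba => a
  | aabaababa => abaababa => aababa => ababa => aaa
  | babbabbb => ababbb => aabb => abb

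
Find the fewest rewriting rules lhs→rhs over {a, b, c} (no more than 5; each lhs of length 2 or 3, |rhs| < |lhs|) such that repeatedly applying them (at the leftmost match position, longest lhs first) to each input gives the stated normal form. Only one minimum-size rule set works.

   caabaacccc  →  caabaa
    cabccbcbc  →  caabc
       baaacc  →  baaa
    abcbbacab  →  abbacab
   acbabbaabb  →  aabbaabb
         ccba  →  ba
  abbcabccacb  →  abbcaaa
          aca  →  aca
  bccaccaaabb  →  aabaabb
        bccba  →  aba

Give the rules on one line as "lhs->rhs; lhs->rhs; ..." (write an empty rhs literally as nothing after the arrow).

  | caabaacccc => caabaacc => caabaa
  | cabccbcbc => caabcbc => caabc
  | baaacc => baaa
  | abcbbacab => abbacab

bcc->a; cb->; cc->; cca->b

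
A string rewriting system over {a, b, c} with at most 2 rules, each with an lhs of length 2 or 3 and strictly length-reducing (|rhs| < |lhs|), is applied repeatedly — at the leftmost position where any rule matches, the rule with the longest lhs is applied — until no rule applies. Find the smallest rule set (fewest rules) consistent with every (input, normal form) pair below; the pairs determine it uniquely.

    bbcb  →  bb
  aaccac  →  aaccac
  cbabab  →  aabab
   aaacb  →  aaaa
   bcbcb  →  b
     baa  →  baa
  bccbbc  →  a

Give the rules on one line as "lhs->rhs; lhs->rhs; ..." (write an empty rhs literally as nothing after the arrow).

bc->; cb->a

  | bbcb => bb
  | aaccac
  | cbabab => aabab
  | aaacb => aaaa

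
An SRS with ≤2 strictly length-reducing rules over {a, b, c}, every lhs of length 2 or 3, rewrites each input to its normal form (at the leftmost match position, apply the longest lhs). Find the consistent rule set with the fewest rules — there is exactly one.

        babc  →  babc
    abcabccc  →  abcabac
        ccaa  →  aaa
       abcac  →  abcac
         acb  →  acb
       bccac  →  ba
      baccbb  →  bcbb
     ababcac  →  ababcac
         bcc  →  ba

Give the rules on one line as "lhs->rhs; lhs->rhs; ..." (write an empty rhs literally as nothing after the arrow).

baa->bc; cc->a

  | babc
  | abcabccc => abcabac
  | ccaa => aaa
  | abcac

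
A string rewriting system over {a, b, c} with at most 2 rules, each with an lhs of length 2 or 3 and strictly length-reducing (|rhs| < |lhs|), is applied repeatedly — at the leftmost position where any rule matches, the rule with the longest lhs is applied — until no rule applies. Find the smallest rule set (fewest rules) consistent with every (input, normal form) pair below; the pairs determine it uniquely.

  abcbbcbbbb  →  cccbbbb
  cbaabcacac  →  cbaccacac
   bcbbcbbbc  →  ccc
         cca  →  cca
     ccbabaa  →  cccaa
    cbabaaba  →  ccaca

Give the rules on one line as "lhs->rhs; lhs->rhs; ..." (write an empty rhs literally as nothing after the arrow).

ab->c; bc->c

  | abcbbcbbbb => ccbbcbbbb => ccbcbbbb => cccbbbb
  | cbaabcacac => cbaccacac
  | bcbbcbbbc => cbbcbbbc => cbcbbbc => ccbbbc => ccbbc => ccbc => ccc
  | cca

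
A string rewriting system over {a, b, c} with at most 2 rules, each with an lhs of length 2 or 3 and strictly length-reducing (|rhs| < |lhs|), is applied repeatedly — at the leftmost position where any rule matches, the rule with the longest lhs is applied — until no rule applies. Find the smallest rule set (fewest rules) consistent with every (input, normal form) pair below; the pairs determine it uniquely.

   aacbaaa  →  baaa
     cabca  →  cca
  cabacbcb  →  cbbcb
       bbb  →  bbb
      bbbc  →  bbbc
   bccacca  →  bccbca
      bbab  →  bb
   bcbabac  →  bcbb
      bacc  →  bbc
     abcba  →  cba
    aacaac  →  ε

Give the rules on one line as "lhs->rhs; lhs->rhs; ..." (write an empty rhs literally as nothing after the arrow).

ab->; ac->b

  | aacbaaa => abbaaa => baaa
  | cabca => cca
  | cabacbcb => cacbcb => cbbcb
  | bbb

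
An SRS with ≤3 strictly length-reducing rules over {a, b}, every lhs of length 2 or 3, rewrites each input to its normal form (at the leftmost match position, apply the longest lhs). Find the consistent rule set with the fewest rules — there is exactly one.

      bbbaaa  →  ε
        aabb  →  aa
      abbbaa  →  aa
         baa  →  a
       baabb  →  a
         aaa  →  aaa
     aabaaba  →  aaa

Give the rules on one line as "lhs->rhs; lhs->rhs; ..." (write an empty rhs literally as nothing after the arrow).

  | bbbaaa => bbaa => ba => ε
  | aabb => aa
  | abbbaa => abaa => aa
  | baa => a

abb->a; ba->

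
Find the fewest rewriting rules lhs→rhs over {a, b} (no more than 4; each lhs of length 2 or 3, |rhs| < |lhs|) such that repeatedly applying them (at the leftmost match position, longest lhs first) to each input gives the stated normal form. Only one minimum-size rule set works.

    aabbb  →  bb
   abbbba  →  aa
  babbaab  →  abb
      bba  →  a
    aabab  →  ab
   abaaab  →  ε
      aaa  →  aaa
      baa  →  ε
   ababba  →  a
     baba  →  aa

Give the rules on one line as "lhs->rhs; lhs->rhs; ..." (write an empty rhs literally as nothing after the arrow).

aab->; ba->a; baa->

  | aabbb => bb
  | abbbba => abbba => abba => aba => aa
  | babbaab => abbaab => abb
  | bba => ba => a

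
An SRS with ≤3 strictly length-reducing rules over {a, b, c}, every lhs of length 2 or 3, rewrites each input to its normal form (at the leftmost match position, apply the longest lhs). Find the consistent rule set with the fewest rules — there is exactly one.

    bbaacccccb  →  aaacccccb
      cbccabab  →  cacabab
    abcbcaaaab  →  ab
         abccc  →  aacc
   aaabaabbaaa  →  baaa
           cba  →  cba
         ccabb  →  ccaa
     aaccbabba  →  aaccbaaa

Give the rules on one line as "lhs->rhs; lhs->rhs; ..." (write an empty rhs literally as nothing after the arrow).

aab->b; bb->a; bc->a

  | bbaacccccb => aaacccccb
  | cbccabab => cacabab
  | abcbcaaaab => aabcaaaab => bcaaaab => aaaaab => aaab => ab
  | abccc => aacc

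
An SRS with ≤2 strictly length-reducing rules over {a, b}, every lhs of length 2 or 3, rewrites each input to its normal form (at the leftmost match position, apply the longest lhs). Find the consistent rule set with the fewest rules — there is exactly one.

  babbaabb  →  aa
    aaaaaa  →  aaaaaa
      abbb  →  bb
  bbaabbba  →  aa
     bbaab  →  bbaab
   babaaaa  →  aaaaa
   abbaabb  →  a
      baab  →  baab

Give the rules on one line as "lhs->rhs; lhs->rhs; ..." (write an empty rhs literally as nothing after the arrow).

abb->b; bab->a

  | babbaabb => abaabb => abab => aa
  | aaaaaa
  | abbb => bb
  | bbaabbba => bbabba => baba => aa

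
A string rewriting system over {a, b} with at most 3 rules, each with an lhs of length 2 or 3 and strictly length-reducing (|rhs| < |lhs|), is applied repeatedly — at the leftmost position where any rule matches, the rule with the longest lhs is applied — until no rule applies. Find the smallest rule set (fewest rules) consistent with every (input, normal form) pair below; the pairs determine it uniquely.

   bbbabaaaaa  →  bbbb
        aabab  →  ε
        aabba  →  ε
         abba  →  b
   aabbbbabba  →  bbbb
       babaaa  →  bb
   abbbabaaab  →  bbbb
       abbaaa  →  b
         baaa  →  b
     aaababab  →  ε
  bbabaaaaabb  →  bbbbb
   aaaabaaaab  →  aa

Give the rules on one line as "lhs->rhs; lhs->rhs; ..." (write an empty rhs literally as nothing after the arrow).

  | bbbabaaaaa => bbbbaaaaa => bbbbaaaa => bbbbaaa => bbbbaa => bbbba => bbbb
  | aabab => aabb => ab => ε
  | aabba => aba => ab => ε
  | abba => ba => b

ab->; aba->ab; ba->b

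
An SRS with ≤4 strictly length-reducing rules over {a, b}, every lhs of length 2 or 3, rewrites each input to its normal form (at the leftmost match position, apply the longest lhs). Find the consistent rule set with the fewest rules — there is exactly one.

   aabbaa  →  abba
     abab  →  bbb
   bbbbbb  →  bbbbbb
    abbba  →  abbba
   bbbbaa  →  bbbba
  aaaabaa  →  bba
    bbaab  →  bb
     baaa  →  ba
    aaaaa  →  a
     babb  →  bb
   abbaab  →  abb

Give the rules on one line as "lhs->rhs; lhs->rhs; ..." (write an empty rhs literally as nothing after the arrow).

aa->a; aba->bb; bab->b

  | aabbaa => abbaa => abba
  | abab => bbb
  | bbbbbb
  | abbba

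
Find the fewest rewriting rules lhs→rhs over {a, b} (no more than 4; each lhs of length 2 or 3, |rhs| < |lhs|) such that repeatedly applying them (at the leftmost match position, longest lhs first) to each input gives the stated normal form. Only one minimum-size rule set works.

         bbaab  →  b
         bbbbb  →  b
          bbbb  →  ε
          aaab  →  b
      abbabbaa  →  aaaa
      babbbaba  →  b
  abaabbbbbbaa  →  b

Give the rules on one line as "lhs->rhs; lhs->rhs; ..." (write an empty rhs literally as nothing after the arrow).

ab->b; abb->a; ba->b; bb->

  | bbaab => aab => ab => b
  | bbbbb => bbb => b
  | bbbb => bb => ε
  | aaab => aab => ab => b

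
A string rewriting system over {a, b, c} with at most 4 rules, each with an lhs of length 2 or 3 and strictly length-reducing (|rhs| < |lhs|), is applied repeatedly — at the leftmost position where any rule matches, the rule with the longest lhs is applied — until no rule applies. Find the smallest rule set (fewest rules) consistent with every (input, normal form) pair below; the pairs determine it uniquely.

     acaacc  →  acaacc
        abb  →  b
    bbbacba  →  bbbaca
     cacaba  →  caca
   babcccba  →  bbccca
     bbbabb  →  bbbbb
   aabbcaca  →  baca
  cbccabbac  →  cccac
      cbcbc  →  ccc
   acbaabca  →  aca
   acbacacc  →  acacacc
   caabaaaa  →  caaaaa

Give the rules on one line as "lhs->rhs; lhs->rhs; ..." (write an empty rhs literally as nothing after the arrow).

ab->; abc->b; bab->bb; cb->c

  | acaacc
  | abb => b
  | bbbacba => bbbaca
  | cacaba => caca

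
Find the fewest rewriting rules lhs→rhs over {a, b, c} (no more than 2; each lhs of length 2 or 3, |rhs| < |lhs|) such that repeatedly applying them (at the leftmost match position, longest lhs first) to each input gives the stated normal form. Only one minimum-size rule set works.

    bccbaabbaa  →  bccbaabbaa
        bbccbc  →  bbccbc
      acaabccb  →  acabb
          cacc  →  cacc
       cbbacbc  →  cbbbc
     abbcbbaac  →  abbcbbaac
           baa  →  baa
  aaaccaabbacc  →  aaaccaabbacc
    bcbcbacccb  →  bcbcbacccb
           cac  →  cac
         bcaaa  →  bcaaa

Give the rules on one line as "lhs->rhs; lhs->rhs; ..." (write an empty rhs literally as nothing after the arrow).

abc->ba; acb->b

  | bccbaabbaa
  | bbccbc
  | acaabccb => acabacb => acabb
  | cacc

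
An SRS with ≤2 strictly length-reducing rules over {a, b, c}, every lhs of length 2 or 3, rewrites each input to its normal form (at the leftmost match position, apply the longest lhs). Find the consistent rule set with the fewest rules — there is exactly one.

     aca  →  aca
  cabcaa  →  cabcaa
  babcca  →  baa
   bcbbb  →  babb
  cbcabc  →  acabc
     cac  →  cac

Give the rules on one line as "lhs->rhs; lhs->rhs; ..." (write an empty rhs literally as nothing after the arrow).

  | aca
  | cabcaa
  | babcca => baa
  | bcbbb => babb

bcc->; cb->a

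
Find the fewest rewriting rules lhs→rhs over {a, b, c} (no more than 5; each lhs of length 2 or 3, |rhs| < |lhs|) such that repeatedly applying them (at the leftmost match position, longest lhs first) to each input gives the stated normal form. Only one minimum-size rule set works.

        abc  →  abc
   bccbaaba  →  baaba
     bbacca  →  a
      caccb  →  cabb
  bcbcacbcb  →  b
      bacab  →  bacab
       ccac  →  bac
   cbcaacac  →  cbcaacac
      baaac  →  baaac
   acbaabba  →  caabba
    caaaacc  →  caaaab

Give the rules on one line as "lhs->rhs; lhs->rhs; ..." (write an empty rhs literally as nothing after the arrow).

  | abc
  | bccbaaba => baaba
  | bbacca => bbaba => bcca => a
  | caccb => cabb

acb->c; bab->cc; bcc->; cc->b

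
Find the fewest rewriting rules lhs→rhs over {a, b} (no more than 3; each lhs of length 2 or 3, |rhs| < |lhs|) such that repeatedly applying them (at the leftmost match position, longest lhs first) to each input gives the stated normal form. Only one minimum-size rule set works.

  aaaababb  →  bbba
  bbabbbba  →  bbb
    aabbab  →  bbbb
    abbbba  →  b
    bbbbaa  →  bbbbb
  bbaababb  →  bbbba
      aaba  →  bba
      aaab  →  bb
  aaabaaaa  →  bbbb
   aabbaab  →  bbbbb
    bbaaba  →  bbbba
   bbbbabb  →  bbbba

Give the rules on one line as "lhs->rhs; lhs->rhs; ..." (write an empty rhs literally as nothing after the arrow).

  | aaaababb => baababb => bbbabb => bbba
  | bbabbbba => bbabba => bbaa => bbb
  | aabbab => bbbab => bbbb
  | abbbba => abba => aa => b

aa->b; ab->b; abb->a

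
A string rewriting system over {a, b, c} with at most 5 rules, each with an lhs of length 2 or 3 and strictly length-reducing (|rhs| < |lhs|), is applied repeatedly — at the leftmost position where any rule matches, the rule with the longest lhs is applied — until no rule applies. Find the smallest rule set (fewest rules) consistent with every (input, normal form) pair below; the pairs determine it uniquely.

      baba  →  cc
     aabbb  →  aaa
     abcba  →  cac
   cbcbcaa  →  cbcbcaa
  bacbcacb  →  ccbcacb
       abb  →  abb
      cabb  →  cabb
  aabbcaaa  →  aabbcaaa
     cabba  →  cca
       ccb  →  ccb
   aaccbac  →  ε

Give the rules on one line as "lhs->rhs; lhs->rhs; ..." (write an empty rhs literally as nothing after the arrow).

  | baba => cba => cc
  | aabbb => aaa
  | abcba => caba => cac
  | cbcbcaa

abc->ca; acc->; ba->c; bbb->a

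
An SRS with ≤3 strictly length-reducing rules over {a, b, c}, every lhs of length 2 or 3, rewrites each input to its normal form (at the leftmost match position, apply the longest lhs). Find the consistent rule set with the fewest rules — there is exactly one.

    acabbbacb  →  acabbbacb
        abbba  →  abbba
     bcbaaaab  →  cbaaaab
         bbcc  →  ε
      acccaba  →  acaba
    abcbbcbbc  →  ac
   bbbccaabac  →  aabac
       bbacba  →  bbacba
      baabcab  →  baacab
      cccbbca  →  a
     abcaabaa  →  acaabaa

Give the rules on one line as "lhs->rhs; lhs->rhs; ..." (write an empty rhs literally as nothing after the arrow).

  | acabbbacb
  | abbba
  | bcbaaaab => cbaaaab
  | bbcc => bcc => cc => ε

bc->c; cc->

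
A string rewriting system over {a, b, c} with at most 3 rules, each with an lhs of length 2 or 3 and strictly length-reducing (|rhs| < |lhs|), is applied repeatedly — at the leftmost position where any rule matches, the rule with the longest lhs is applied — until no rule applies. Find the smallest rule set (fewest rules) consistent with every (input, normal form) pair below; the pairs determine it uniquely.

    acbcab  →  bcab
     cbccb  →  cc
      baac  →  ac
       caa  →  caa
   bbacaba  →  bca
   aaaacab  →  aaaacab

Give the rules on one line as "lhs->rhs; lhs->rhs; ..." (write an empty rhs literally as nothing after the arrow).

  | acbcab => bcab
  | cbccb => cbac => cc
  | baac => ac
  | caa

acb->b; ba->; ccb->ac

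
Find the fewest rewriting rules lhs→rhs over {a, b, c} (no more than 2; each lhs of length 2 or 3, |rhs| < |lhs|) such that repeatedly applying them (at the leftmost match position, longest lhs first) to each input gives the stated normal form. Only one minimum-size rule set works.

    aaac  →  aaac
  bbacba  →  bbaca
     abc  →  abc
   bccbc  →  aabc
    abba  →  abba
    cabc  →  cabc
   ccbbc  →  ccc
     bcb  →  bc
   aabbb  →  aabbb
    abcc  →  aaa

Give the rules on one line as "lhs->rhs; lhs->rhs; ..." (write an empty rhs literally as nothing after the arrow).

  | aaac
  | bbacba => bbaca
  | abc
  | bccbc => aabc

bcc->aa; cb->c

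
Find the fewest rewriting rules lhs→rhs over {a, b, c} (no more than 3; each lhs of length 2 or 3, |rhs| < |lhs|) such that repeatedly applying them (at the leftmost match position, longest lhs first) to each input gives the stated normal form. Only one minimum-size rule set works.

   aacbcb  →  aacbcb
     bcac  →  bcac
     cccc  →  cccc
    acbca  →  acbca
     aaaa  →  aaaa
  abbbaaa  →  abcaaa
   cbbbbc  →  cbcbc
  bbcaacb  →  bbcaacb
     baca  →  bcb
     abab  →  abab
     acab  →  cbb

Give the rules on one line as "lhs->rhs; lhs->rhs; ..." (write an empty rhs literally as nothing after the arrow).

aca->cb; bbb->bc

  | aacbcb
  | bcac
  | cccc
  | acbca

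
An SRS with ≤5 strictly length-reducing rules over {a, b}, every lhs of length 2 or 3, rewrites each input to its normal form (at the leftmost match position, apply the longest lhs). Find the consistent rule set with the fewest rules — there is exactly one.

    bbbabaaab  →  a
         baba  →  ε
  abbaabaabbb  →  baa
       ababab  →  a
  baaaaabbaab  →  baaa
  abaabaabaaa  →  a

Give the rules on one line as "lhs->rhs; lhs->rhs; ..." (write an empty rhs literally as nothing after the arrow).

  | bbbabaaab => abaaab => bbaab => ab => a
  | baba => bbb => ε
  | abbaabaabbb => abaabaabbb => bbabaabbb => baabbb => baabb => baab => baa
  | ababab => bbbab => ab => a

ab->a; aba->bb; bba->; bbb->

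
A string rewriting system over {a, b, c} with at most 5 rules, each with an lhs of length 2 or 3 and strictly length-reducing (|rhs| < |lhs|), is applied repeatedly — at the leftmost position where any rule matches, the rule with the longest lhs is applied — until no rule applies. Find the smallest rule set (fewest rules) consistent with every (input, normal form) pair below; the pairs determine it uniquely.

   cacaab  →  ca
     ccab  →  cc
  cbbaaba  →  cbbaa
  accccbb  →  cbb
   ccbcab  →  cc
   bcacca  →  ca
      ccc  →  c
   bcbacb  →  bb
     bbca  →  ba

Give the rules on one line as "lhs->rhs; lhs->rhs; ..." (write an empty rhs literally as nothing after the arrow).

ab->; ac->; bc->; ccc->c

  | cacaab => caab => ca
  | ccab => cc
  | cbbaaba => cbbaa
  | accccbb => cccbb => cbb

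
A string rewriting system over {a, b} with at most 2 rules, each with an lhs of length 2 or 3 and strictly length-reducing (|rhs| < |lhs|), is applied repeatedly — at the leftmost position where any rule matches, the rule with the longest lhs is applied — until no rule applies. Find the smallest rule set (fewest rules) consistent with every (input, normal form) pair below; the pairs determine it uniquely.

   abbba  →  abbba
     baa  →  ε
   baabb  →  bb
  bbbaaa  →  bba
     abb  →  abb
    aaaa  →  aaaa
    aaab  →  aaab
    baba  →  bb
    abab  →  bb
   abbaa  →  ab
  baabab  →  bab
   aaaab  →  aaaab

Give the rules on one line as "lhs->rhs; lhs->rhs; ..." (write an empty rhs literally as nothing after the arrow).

  | abbba
  | baa => ε
  | baabb => bb
  | bbbaaa => bba

aba->b; baa->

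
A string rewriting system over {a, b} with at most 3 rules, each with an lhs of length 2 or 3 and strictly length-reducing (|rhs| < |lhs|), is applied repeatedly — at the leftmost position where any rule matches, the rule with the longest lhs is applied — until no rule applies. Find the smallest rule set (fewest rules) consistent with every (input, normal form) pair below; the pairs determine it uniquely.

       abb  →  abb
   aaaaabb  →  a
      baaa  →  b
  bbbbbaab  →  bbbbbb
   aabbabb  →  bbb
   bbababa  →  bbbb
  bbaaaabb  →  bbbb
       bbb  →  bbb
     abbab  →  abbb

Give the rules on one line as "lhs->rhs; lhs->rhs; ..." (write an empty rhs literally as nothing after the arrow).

aab->; ba->b

  | abb
  | aaaaabb => aaab => a
  | baaa => baa => ba => b
  | bbbbbaab => bbbbbab => bbbbbb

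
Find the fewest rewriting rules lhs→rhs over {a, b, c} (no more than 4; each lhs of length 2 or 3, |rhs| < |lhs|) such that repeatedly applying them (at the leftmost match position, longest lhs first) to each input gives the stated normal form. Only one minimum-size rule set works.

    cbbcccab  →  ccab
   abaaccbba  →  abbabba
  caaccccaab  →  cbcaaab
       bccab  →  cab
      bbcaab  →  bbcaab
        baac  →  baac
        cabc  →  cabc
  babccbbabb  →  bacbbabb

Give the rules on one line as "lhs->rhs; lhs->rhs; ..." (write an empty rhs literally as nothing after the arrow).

aca->ba; acc->ca; bcc->c

  | cbbcccab => cbccab => ccab
  | abaaccbba => abacabba => abbabba
  | caaccccaab => cacaccaab => cbaccaab => cbcaaab
  | bccab => cab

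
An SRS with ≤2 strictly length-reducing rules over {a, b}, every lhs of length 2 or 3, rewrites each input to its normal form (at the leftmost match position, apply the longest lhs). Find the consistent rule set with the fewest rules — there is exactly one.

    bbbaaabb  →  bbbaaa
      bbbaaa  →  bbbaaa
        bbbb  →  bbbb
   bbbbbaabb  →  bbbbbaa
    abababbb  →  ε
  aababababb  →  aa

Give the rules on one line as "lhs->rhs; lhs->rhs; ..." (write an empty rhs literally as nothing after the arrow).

ab->; abb->a

  | bbbaaabb => bbbaaa
  | bbbaaa
  | bbbb
  | bbbbbaabb => bbbbbaa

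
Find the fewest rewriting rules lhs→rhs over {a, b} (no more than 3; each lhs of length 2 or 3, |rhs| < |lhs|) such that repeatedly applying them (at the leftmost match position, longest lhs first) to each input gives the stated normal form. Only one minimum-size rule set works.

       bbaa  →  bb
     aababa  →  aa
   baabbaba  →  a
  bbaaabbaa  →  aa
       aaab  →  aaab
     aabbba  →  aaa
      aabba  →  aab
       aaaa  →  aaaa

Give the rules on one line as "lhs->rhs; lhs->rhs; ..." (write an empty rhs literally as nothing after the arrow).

  | bbaa => bb
  | aababa => aaba => aa
  | baabbaba => bbbaba => aba => a
  | bbaaabbaa => bbabbaa => bbbaa => aa

ba->; baa->b; bbb->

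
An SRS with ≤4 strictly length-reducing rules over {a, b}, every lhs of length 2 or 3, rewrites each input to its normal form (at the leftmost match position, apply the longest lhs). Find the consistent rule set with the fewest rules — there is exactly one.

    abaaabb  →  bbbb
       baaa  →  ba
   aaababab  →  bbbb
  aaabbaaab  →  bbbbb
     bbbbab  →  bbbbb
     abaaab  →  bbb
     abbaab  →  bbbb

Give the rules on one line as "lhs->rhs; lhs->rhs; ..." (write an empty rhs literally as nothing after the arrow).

aa->a; aab->bb; ab->b

  | abaaabb => baaabb => baabb => bbbb
  | baaa => baa => ba
  | aaababab => aababab => bbabab => bbbab => bbbb
  | aaabbaaab => aabbaaab => bbbaaab => bbbaab => bbbbb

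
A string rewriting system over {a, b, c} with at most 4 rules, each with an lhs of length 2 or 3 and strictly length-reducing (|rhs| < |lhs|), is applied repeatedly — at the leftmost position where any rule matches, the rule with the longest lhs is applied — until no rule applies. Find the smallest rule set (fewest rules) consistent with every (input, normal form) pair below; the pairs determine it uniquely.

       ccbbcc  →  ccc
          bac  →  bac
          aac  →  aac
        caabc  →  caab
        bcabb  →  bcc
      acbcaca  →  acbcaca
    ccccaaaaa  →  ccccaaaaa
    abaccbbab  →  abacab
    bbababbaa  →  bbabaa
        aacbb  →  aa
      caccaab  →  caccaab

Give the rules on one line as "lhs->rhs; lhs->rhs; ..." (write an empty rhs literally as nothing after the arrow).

  | ccbbcc => ccc
  | bac
  | aac
  | caabc => caab

abb->c; abc->ab; cbb->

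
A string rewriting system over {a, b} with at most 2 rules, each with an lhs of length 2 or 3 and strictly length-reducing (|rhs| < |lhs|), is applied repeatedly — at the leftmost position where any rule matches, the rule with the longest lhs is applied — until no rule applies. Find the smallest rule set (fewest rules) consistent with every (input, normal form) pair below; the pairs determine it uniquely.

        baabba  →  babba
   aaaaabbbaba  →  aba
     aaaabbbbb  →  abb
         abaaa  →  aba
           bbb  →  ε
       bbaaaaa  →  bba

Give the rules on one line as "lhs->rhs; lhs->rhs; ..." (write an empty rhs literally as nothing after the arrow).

aa->a; bbb->

  | baabba => babba
  | aaaaabbbaba => aaaabbbaba => aaabbbaba => aabbbaba => abbbaba => aaba => aba
  | aaaabbbbb => aaabbbbb => aabbbbb => abbbbb => abb
  | abaaa => abaa => aba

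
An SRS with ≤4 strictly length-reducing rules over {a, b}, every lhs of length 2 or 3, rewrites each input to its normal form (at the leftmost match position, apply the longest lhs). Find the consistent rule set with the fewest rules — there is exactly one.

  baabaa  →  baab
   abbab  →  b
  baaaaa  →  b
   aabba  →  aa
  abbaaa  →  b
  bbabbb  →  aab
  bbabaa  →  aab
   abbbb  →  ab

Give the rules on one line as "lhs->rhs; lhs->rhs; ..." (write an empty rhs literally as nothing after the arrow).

  | baabaa => baaba => baab
  | abbab => aaab => bbb => bb => b
  | baaaaa => bbbaa => bbaa => aaa => bb => b
  | aabba => aaaa => bba => aa

aaa->bb; aba->ab; bb->b; bba->aa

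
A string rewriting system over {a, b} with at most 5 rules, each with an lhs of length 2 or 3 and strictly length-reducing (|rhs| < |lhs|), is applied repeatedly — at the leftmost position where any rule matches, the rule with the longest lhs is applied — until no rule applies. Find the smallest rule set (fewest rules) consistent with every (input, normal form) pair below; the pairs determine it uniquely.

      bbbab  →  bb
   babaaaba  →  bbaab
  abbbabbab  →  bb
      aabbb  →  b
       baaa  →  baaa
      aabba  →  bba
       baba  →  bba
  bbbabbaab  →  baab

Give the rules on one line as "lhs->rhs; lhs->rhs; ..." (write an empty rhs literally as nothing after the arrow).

  | bbbab => bab => bb
  | babaaaba => bbaaaba => bbaab
  | abbbabbab => bbbabbab => babbab => bbbab => bab => bb
  | aabbb => abbb => bbb => b

aba->b; abb->bb; bab->bb; bbb->b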